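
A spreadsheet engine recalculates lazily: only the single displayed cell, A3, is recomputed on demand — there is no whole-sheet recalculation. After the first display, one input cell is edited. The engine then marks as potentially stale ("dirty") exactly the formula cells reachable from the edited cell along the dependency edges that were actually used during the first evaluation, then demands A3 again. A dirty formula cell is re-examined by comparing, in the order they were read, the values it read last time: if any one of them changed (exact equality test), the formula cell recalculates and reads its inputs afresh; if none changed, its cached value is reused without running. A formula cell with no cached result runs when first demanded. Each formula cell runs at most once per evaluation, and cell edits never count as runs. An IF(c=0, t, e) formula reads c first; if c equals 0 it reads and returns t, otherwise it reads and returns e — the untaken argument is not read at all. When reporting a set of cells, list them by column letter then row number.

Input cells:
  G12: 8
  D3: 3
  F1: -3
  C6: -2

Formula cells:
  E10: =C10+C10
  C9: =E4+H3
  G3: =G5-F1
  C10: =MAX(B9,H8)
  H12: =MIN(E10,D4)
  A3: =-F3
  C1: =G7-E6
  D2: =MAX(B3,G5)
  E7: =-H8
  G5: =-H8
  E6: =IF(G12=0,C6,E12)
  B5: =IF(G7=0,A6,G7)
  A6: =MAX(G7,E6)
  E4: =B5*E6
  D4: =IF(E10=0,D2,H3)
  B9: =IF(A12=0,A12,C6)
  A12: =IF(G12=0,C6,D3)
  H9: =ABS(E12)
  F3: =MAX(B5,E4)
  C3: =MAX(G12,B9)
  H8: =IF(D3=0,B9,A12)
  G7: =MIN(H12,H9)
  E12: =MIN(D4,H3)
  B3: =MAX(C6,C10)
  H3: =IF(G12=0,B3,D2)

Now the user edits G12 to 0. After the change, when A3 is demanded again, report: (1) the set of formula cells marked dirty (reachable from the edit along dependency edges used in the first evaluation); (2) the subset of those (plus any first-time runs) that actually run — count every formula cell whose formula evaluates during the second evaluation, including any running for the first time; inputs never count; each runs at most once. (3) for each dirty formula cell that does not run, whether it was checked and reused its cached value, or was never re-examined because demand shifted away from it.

Marked dirty: A3, A12, B3, B5, B9, C10, D2, D4, E4, E6, E10, E12, F3, G5, G7, H3, H8, H9, H12.
Formula cells that run: A3, A12, B3, B5, B9, C10, D4, E4, E6, E10, E12, F3, G7, H3, H8, H9, H12 — 17 in total.
Never re-examined (demand shifted away): D2, G5.
Key observation: a condition flipped, so demand moved to the other branch — D2, G5 are never re-examined.

First evaluation (everything demanded from the output):
  A12 = IF(G12=0: G12=8 -> else branch D3) = 3
  B9 = IF(A12=0: A12=3 -> else branch C6) = -2
  H8 = IF(D3=0: D3=3 -> else branch A12) = 3
  C10 = MAX(-2, 3) = 3
  B3 = MAX(-2, 3) = 3
  E10 = 3 + 3 = 6
  G5 = -(3) = -3
  D2 = MAX(3, -3) = 3
  H3 = IF(G12=0: G12=8 -> else branch D2) = 3
  D4 = IF(E10=0: E10=6 -> else branch H3) = 3
  E12 = MIN(3, 3) = 3
  E6 = IF(G12=0: G12=8 -> else branch E12) = 3
  H9 = ABS(3) = 3
  H12 = MIN(6, 3) = 3
  G7 = MIN(3, 3) = 3
  B5 = IF(G7=0: G7=3 -> else branch G7) = 3
  E4 = 3 * 3 = 9
  F3 = MAX(3, 9) = 9
  A3 = -(9) = -9

Propagation after the edit:
  A12: runs — G12 8->0; result -2.
  B9: runs — A12 3->-2; result -2 (same value as before).
  H8: runs — A12 3->-2; result -2.
  C10: runs — H8 3->-2; result -2.
  B3: runs — C10 3->-2; result -2.
  E10: runs — C10 3->-2; C10 3->-2; result -4.
  G5: marked dirty but never re-examined — demand shifted away from it.
  D2: marked dirty but never re-examined — demand shifted away from it.
  H3: runs — G12 8->0; result -2.
  D4: runs — E10 6->-4; H3 3->-2; result -2.
  E12: runs — D4 3->-2; H3 3->-2; result -2.
  E6: runs — G12 8->0; E12 3->-2; result -2.
  H9: runs — E12 3->-2; result 2.
  H12: runs — E10 6->-4; D4 3->-2; result -4.
  G7: runs — H12 3->-4; H9 3->2; result -4.
  B5: runs — G7 3->-4; G7 3->-4; result -4.
  E4: runs — B5 3->-4; E6 3->-2; result 8.
  F3: runs — B5 3->-4; E4 9->8; result 8.
  A3: runs — F3 9->8; result -8.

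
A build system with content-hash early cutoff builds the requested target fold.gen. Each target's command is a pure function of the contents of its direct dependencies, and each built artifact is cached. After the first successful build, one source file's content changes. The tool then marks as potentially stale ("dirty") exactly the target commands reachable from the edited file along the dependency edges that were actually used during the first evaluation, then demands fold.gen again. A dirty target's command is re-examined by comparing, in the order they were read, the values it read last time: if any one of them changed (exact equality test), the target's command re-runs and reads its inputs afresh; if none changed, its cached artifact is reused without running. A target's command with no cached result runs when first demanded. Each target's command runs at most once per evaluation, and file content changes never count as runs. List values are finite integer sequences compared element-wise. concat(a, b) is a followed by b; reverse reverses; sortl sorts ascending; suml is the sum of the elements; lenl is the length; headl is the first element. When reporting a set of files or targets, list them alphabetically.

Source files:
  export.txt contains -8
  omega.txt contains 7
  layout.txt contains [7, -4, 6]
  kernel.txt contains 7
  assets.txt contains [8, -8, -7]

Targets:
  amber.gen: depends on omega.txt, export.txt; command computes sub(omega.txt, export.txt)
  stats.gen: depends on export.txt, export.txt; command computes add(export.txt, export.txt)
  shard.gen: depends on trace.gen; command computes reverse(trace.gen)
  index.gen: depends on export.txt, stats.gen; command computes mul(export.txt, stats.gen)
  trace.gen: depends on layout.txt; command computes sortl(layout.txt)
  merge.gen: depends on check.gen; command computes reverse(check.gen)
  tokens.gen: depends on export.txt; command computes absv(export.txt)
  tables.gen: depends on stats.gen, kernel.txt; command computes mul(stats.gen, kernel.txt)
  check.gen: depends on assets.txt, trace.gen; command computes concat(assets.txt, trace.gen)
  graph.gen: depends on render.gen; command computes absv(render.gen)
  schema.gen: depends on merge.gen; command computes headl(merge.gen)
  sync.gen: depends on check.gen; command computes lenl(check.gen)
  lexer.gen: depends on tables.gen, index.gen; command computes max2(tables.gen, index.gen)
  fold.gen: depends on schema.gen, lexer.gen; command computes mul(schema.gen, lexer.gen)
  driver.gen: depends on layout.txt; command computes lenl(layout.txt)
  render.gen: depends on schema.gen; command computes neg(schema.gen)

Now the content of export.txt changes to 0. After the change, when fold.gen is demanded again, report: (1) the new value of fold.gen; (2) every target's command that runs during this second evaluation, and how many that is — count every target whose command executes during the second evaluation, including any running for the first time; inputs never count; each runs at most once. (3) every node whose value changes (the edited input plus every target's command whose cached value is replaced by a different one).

New value of fold.gen: 0.
Target commands that run: fold.gen, index.gen, lexer.gen, stats.gen, tables.gen — 5 in total.
Values that change: export.txt, fold.gen, index.gen, lexer.gen, stats.gen, tables.gen.

First evaluation (everything demanded from the output):
  stats.gen = add(-8, -8) = -16
  index.gen = mul(-8, -16) = 128
  tables.gen = mul(-16, 7) = -112
  lexer.gen = max2(-112, 128) = 128
  trace.gen = sortl([7, -4, 6]) = [-4, 6, 7]
  check.gen = concat([8, -8, -7], [-4, 6, 7]) = [8, -8, -7, -4, 6, 7]
  merge.gen = reverse([8, -8, -7, -4, 6, 7]) = [7, 6, -4, -7, -8, 8]
  schema.gen = headl([7, 6, -4, -7, -8, 8]) = 7
  fold.gen = mul(7, 128) = 896

Propagation after the edit:
  stats.gen: runs — export.txt -8->0; export.txt -8->0; result 0.
  index.gen: runs — export.txt -8->0; stats.gen -16->0; result 0.
  tables.gen: runs — stats.gen -16->0; result 0.
  lexer.gen: runs — tables.gen -112->0; index.gen 128->0; result 0.
  fold.gen: runs — lexer.gen 128->0; result 0.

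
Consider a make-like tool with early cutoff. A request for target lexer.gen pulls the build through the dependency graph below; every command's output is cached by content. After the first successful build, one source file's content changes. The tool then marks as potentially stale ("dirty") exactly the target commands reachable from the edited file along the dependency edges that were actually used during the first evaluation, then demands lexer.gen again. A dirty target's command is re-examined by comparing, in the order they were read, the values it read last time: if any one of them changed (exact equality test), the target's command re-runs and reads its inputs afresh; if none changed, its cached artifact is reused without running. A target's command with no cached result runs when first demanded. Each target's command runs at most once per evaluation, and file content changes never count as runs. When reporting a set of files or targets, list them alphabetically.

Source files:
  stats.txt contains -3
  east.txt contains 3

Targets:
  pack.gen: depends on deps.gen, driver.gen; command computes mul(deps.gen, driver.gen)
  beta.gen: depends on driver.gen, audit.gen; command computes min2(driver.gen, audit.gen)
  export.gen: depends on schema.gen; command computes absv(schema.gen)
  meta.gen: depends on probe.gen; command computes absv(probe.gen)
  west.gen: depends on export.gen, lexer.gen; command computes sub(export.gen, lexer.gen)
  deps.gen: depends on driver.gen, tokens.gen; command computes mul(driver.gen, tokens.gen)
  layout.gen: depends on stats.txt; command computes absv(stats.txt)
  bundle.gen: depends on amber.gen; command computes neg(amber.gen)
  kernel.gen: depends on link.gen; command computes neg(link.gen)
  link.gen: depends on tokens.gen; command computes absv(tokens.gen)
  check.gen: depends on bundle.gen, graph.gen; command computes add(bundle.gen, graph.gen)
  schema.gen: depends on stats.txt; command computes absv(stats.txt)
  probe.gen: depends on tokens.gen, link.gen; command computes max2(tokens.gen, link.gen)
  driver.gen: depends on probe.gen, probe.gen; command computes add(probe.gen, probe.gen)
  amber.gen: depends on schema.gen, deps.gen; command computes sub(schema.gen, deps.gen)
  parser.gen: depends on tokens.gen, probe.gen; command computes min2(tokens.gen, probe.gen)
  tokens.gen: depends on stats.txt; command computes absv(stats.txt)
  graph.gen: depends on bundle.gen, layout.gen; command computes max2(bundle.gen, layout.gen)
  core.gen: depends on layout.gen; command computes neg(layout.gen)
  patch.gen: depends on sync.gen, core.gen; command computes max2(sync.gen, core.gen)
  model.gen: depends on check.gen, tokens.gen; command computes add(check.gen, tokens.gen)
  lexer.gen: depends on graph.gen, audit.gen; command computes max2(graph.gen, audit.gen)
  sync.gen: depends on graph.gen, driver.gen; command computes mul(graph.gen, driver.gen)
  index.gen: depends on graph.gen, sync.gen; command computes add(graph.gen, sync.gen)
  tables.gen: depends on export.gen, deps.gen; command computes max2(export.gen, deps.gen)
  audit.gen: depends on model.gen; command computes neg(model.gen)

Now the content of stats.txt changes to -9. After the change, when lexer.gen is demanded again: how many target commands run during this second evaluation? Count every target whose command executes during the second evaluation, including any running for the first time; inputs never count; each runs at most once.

First demand of the output computes:
  layout.gen = absv(-3) = 3
  schema.gen = absv(-3) = 3
  tokens.gen = absv(-3) = 3
  link.gen = absv(3) = 3
  probe.gen = max2(3, 3) = 3
  driver.gen = add(3, 3) = 6
  deps.gen = mul(6, 3) = 18
  amber.gen = sub(3, 18) = -15
  bundle.gen = neg(-15) = 15
  graph.gen = max2(15, 3) = 15
  check.gen = add(15, 15) = 30
  model.gen = add(30, 3) = 33
  audit.gen = neg(33) = -33
  lexer.gen = max2(15, -33) = 15

After the edit, cleaning proceeds:
  layout.gen: a read changed (stats.txt -3->-9) — executes, giving 9.
  schema.gen: a read changed (stats.txt -3->-9) — executes, giving 9.
  tokens.gen: a read changed (stats.txt -3->-9) — executes, giving 9.
  link.gen: a read changed (tokens.gen 3->9) — executes, giving 9.
  probe.gen: a read changed (tokens.gen 3->9; link.gen 3->9) — executes, giving 9.
  driver.gen: a read changed (probe.gen 3->9; probe.gen 3->9) — executes, giving 18.
  deps.gen: a read changed (driver.gen 6->18; tokens.gen 3->9) — executes, giving 162.
  amber.gen: a read changed (schema.gen 3->9; deps.gen 18->162) — executes, giving -153.
  bundle.gen: a read changed (amber.gen -15->-153) — executes, giving 153.
  graph.gen: a read changed (bundle.gen 15->153; layout.gen 3->9) — executes, giving 153.
  check.gen: a read changed (bundle.gen 15->153; graph.gen 15->153) — executes, giving 306.
  model.gen: a read changed (check.gen 30->306; tokens.gen 3->9) — executes, giving 315.
  audit.gen: a read changed (model.gen 33->315) — executes, giving -315.
  lexer.gen: a read changed (graph.gen 15->153; audit.gen -33->-315) — executes, giving 153.

14 target commands run: amber.gen, audit.gen, bundle.gen, check.gen, deps.gen, driver.gen, graph.gen, layout.gen, lexer.gen, link.gen, model.gen, probe.gen, schema.gen, tokens.gen.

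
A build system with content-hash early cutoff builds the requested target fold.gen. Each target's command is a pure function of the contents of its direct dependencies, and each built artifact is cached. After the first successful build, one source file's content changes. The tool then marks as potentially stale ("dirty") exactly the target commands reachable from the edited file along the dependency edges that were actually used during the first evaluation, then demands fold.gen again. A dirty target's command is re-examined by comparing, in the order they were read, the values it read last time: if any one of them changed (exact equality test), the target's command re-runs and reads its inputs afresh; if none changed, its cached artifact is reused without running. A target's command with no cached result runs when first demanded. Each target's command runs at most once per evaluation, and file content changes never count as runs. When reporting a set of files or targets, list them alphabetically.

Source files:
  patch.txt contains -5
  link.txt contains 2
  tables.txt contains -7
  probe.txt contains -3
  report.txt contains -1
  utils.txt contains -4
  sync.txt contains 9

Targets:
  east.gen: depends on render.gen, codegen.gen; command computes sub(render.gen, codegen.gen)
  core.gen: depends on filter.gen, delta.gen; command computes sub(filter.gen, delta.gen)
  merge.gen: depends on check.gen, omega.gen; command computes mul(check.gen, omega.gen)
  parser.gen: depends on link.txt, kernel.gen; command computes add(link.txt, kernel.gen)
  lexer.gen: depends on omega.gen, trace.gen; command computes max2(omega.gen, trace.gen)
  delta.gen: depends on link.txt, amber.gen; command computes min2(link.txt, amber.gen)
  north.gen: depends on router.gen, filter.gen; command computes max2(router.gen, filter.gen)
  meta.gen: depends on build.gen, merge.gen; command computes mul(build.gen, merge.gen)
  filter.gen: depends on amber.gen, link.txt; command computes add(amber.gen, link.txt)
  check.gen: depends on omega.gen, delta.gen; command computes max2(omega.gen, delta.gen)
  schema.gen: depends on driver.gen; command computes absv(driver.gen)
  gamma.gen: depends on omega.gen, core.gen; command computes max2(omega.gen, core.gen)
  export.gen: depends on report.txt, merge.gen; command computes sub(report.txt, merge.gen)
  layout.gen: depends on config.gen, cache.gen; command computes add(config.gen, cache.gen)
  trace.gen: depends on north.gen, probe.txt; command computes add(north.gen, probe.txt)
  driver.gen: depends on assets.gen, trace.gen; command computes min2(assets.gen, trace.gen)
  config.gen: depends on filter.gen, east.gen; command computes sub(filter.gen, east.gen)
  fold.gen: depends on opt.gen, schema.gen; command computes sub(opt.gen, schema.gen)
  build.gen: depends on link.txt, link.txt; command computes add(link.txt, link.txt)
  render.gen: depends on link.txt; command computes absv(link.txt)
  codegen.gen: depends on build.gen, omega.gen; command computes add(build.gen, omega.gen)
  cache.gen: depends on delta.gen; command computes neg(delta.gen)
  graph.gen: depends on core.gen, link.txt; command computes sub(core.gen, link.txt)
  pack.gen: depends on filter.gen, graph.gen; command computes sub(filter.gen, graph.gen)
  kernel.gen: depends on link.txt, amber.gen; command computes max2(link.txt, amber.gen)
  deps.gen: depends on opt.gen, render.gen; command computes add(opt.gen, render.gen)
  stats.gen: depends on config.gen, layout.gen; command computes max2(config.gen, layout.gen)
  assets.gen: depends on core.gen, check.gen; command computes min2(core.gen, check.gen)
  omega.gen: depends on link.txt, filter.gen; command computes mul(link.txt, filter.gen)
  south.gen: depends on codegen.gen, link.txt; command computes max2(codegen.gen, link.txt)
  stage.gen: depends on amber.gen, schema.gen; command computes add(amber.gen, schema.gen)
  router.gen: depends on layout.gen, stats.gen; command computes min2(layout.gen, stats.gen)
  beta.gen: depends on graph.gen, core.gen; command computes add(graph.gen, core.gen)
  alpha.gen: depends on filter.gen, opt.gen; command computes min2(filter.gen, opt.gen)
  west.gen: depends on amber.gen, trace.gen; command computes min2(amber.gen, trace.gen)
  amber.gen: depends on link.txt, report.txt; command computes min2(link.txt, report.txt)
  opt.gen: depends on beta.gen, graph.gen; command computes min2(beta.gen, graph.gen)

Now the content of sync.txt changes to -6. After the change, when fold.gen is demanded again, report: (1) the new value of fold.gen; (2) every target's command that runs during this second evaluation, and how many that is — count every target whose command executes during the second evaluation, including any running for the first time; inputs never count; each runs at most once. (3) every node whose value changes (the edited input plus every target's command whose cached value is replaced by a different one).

First evaluation (everything demanded from the output):
  amber.gen = min2(2, -1) = -1
  build.gen = add(2, 2) = 4
  delta.gen = min2(2, -1) = -1
  cache.gen = neg(-1) = 1
  filter.gen = add(-1, 2) = 1
  core.gen = sub(1, -1) = 2
  graph.gen = sub(2, 2) = 0
  beta.gen = add(0, 2) = 2
  omega.gen = mul(2, 1) = 2
  check.gen = max2(2, -1) = 2
  assets.gen = min2(2, 2) = 2
  codegen.gen = add(4, 2) = 6
  opt.gen = min2(2, 0) = 0
  render.gen = absv(2) = 2
  east.gen = sub(2, 6) = -4
  config.gen = sub(1, -4) = 5
  layout.gen = add(5, 1) = 6
  stats.gen = max2(5, 6) = 6
  router.gen = min2(6, 6) = 6
  north.gen = max2(6, 1) = 6
  trace.gen = add(6, -3) = 3
  driver.gen = min2(2, 3) = 2
  schema.gen = absv(2) = 2
  fold.gen = sub(0, 2) = -2

Propagation after the edit:
  sync.txt feeds no computation that the output demands — nothing is marked dirty and nothing runs.

Key observation: sync.txt is never demanded by the output, so the edit triggers no recomputation at all.

New value of fold.gen: -2.
Target commands that run: none — 0 in total.
Values that change: sync.txt.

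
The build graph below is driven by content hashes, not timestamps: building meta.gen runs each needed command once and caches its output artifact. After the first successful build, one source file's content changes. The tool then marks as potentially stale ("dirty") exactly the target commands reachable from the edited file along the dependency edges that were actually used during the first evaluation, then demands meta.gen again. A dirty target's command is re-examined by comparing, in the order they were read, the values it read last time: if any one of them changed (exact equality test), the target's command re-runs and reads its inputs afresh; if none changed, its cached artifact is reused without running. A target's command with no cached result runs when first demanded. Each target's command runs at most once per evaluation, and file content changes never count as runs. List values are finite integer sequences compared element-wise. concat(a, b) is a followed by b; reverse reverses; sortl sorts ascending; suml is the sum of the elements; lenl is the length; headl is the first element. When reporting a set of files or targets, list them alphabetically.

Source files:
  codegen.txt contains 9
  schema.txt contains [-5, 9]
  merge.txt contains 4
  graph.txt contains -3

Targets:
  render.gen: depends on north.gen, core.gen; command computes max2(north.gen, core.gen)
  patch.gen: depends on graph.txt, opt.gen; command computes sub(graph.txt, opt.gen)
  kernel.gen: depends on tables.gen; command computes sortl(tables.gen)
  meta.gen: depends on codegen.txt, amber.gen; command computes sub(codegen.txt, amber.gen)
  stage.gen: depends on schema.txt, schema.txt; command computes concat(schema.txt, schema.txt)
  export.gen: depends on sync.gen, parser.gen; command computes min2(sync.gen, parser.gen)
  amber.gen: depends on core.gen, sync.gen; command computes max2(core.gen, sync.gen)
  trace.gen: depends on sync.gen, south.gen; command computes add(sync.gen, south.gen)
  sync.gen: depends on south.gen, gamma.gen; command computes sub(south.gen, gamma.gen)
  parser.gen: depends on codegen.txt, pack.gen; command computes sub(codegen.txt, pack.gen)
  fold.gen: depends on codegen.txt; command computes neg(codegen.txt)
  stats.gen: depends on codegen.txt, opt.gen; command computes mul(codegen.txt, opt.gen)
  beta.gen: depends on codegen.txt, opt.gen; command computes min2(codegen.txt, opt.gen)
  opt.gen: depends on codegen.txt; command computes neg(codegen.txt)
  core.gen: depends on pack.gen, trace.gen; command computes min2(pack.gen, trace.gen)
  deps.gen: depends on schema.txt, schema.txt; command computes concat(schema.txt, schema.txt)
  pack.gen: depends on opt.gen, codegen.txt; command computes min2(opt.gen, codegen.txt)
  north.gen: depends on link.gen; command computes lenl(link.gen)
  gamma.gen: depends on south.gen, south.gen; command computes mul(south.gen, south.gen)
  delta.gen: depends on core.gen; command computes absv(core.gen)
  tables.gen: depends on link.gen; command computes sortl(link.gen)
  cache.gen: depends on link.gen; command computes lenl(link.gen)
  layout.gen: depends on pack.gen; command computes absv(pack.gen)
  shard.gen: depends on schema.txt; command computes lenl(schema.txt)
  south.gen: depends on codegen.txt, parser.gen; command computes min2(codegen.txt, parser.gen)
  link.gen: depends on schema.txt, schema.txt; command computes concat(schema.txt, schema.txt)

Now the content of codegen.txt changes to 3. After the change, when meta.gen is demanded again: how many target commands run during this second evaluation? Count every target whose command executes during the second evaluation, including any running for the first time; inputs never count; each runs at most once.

Initial pass — values computed on the first demand:
  opt.gen = neg(9) = -9
  pack.gen = min2(-9, 9) = -9
  parser.gen = sub(9, -9) = 18
  south.gen = min2(9, 18) = 9
  gamma.gen = mul(9, 9) = 81
  sync.gen = sub(9, 81) = -72
  trace.gen = add(-72, 9) = -63
  core.gen = min2(-9, -63) = -63
  amber.gen = max2(-63, -72) = -63
  meta.gen = sub(9, -63) = 72

Second demand — change propagation:
  opt.gen: re-runs because codegen.txt 9->3; new result -3.
  pack.gen: re-runs because opt.gen -9->-3; codegen.txt 9->3; new result -3.
  parser.gen: re-runs because codegen.txt 9->3; pack.gen -9->-3; new result 6.
  south.gen: re-runs because codegen.txt 9->3; parser.gen 18->6; new result 3.
  gamma.gen: re-runs because south.gen 9->3; south.gen 9->3; new result 9.
  sync.gen: re-runs because south.gen 9->3; gamma.gen 81->9; new result -6.
  trace.gen: re-runs because sync.gen -72->-6; south.gen 9->3; new result -3.
  core.gen: re-runs because pack.gen -9->-3; trace.gen -63->-3; new result -3.
  amber.gen: re-runs because core.gen -63->-3; sync.gen -72->-6; new result -3.
  meta.gen: re-runs because codegen.txt 9->3; amber.gen -63->-3; new result 6.

Run set: amber.gen, core.gen, gamma.gen, meta.gen, opt.gen, pack.gen, parser.gen, south.gen, sync.gen, trace.gen (10 run).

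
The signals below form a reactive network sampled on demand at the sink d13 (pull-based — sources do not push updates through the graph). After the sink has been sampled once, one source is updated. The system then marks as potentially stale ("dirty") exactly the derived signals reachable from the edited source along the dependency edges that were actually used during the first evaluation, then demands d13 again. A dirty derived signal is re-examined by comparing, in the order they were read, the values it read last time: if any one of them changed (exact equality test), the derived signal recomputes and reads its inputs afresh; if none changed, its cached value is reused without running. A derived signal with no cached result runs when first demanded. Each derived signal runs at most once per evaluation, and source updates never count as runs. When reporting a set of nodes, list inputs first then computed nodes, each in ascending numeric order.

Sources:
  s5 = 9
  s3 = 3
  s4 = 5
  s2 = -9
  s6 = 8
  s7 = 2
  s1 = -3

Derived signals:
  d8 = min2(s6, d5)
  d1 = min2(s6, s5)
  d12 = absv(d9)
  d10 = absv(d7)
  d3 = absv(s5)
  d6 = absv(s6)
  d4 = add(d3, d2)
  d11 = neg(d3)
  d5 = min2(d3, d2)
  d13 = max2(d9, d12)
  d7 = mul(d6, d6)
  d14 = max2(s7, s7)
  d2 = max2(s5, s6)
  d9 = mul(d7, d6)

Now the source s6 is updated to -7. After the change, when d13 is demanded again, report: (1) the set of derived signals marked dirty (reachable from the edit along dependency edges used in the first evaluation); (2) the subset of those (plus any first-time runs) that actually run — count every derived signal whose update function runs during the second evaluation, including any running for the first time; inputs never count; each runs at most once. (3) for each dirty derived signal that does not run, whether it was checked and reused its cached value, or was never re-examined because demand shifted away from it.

Initial pass — values computed on the first demand:
  d6 = absv(8) = 8
  d7 = mul(8, 8) = 64
  d9 = mul(64, 8) = 512
  d12 = absv(512) = 512
  d13 = max2(512, 512) = 512

Second demand — change propagation:
  d6: re-runs because s6 8->-7; new result 7.
  d7: re-runs because d6 8->7; d6 8->7; new result 49.
  d9: re-runs because d7 64->49; d6 8->7; new result 343.
  d12: re-runs because d9 512->343; new result 343.
  d13: re-runs because d9 512->343; d12 512->343; new result 343.

Dirty set: d6, d7, d9, d12, d13.
Run set: d6, d7, d9, d12, d13 (5 run).
All dirty derived signals ended up running.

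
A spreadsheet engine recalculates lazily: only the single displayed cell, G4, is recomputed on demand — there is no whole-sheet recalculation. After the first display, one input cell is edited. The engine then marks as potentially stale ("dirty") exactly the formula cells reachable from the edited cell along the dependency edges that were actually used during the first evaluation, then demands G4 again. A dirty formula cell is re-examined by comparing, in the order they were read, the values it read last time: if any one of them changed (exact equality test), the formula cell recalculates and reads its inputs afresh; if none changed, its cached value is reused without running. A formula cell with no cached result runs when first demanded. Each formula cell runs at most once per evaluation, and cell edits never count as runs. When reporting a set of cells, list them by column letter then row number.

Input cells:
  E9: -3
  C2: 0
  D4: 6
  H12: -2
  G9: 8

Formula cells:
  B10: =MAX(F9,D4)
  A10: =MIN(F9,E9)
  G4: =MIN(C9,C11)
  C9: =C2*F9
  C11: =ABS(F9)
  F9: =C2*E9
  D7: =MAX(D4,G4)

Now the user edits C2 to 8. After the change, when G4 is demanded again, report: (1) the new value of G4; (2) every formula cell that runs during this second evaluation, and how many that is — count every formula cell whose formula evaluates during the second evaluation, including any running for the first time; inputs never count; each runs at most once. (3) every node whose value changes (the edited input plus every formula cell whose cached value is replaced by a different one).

First evaluation (everything demanded from the output):
  F9 = 0 * -3 = 0
  C9 = 0 * 0 = 0
  C11 = ABS(0) = 0
  G4 = MIN(0, 0) = 0

Propagation after the edit:
  F9: runs — C2 0->8; result -24.
  C9: runs — C2 0->8; F9 0->-24; result -192.
  C11: runs — F9 0->-24; result 24.
  G4: runs — C9 0->-192; C11 0->24; result -192.

New value of G4: -192.
Formula cells that run: C9, C11, F9, G4 — 4 in total.
Values that change: C2, C9, C11, F9, G4.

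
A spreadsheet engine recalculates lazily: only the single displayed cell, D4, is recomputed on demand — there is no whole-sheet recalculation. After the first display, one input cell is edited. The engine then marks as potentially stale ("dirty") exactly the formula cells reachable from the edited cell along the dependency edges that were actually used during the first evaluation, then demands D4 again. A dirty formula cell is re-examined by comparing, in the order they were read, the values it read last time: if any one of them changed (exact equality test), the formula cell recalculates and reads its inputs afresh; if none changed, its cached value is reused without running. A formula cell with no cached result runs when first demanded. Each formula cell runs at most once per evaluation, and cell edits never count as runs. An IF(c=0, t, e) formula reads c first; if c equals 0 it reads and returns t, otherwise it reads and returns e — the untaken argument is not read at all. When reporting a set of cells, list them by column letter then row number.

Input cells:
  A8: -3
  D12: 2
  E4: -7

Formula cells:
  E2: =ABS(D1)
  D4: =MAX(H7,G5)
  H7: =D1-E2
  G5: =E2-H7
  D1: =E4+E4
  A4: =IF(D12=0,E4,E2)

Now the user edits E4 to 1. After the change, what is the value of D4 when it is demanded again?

First evaluation (everything demanded from the output):
  D1 = -7 + -7 = -14
  E2 = ABS(-14) = 14
  H7 = -14 - 14 = -28
  G5 = 14 - -28 = 42
  D4 = MAX(-28, 42) = 42

Propagation after the edit:
  D1: runs — E4 -7->1; E4 -7->1; result 2.
  E2: runs — D1 -14->2; result 2.
  H7: runs — D1 -14->2; E2 14->2; result 0.
  G5: runs — E2 14->2; H7 -28->0; result 2.
  D4: runs — H7 -28->0; G5 42->2; result 2.

New value of D4: 2.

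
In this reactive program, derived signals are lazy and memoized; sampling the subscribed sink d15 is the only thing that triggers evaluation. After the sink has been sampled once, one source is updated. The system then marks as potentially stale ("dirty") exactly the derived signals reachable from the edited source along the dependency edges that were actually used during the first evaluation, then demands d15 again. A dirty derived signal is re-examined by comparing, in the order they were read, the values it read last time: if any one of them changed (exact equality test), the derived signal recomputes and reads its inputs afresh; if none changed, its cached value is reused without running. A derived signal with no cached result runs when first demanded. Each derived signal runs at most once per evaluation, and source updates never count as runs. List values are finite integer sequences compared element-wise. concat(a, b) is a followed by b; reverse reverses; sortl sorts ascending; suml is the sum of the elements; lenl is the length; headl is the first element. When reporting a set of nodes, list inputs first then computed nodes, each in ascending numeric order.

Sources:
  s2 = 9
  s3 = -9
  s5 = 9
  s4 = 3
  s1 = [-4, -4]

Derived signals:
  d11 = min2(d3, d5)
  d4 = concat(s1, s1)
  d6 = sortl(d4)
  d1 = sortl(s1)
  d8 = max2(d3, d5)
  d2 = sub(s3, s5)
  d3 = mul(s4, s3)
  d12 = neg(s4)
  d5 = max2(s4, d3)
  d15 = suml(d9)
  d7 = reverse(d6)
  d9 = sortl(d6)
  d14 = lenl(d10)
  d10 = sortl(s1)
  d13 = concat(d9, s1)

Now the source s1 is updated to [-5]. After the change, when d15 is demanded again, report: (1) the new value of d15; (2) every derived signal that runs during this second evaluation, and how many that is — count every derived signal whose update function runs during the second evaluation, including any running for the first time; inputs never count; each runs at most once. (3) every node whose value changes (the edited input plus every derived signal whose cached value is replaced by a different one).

Demanding d15 again yields -10.
4 derived signals run: d4, d6, d9, d15.
The nodes whose values change: s1, d4, d6, d9, d15.

First demand of the output computes:
  d4 = concat([-4, -4], [-4, -4]) = [-4, -4, -4, -4]
  d6 = sortl([-4, -4, -4, -4]) = [-4, -4, -4, -4]
  d9 = sortl([-4, -4, -4, -4]) = [-4, -4, -4, -4]
  d15 = suml([-4, -4, -4, -4]) = -16

After the edit, cleaning proceeds:
  d4: a read changed (s1 [-4, -4]->[-5]; s1 [-4, -4]->[-5]) — executes, giving [-5, -5].
  d6: a read changed (d4 [-4, -4, -4, -4]->[-5, -5]) — executes, giving [-5, -5].
  d9: a read changed (d6 [-4, -4, -4, -4]->[-5, -5]) — executes, giving [-5, -5].
  d15: a read changed (d9 [-4, -4, -4, -4]->[-5, -5]) — executes, giving -10.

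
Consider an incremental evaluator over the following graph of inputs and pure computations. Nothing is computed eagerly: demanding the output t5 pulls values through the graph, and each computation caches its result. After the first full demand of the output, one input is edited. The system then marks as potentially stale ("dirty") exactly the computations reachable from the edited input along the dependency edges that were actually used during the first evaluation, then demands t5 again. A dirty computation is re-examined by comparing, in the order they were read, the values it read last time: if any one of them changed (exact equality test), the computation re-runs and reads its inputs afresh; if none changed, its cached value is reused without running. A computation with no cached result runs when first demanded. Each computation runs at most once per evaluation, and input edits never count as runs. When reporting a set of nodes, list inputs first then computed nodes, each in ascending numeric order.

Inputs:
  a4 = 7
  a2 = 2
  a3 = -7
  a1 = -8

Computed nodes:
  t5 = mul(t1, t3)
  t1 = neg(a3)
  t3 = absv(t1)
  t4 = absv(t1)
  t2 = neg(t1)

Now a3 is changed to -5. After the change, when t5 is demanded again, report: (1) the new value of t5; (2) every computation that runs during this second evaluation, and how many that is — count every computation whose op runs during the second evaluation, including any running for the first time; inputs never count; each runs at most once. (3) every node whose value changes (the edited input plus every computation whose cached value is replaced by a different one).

Initial pass — values computed on the first demand:
  t1 = neg(-7) = 7
  t3 = absv(7) = 7
  t5 = mul(7, 7) = 49

Second demand — change propagation:
  t1: re-runs because a3 -7->-5; new result 5.
  t3: re-runs because t1 7->5; new result 5.
  t5: re-runs because t1 7->5; t3 7->5; new result 25.

t5 now evaluates to 25.
Run set: t1, t3, t5 (3 run).
Changed values: a3, t1, t3, t5.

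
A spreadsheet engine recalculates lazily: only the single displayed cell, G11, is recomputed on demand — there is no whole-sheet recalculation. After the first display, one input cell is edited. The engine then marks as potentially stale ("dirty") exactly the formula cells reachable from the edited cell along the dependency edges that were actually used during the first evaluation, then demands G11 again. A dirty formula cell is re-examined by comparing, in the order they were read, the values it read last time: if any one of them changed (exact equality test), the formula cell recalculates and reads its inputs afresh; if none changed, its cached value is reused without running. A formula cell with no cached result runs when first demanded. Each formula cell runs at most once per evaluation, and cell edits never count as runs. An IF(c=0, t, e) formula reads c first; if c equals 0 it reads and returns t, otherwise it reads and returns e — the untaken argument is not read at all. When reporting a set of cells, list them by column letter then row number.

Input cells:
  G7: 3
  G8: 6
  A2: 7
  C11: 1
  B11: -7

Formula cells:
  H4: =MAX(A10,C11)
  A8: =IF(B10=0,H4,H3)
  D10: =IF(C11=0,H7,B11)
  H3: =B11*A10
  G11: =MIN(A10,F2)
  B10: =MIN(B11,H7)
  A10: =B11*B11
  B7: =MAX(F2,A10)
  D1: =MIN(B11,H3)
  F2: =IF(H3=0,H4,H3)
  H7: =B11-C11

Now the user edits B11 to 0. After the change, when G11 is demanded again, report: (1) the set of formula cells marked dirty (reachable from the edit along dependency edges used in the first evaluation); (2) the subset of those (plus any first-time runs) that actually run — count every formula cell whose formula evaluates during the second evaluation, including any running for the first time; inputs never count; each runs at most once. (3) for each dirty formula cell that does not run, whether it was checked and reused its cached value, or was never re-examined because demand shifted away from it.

Marked dirty: A10, F2, G11, H3.
Formula cells that run: A10, F2, G11, H3, H4 — 5 in total.
Every dirty formula cell ran.
Key observation: a condition flipped, so demand reaches new nodes — H4 runs for the first time.

First evaluation (everything demanded from the output):
  A10 = -7 * -7 = 49
  H3 = -7 * 49 = -343
  F2 = IF(H3=0: H3=-343 -> else branch H3) = -343
  G11 = MIN(49, -343) = -343

Propagation after the edit:
  A10: runs — B11 -7->0; B11 -7->0; result 0.
  H3: runs — B11 -7->0; A10 49->0; result 0.
  H4: demanded for the first time — runs, produces 1.
  F2: runs — H3 -343->0; H3 -343->0; result 1.
  G11: runs — A10 49->0; F2 -343->1; result 0.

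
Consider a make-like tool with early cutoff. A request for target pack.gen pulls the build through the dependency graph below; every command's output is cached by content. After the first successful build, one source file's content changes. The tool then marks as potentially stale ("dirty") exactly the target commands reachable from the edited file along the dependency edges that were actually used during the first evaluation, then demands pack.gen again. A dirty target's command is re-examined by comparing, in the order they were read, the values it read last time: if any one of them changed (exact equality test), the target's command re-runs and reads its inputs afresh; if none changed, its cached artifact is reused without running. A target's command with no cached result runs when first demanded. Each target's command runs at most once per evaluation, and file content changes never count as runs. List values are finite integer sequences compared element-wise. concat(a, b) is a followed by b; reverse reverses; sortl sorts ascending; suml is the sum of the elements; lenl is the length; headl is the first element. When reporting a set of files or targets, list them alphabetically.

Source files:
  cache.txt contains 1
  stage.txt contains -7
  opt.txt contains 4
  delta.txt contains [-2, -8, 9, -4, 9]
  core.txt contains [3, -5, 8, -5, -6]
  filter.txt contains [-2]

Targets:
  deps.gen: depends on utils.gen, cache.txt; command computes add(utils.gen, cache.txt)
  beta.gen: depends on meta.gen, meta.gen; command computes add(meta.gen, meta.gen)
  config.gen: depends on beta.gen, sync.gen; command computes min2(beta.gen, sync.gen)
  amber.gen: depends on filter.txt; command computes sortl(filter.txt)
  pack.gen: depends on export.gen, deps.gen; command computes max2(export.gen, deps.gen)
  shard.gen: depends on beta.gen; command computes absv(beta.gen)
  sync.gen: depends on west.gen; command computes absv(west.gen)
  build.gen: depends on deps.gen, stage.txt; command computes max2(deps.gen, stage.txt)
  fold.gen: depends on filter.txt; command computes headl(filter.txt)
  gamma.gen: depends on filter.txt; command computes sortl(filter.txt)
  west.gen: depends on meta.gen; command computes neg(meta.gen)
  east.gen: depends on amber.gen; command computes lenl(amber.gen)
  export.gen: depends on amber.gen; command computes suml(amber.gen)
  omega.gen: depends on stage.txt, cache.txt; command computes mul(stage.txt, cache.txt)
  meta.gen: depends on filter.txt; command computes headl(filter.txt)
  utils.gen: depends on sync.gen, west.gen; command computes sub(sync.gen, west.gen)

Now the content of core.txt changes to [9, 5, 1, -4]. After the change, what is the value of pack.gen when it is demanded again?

Demanding pack.gen again yields 1.
Note the shortcut — nothing in the graph depends on core.txt at all, so no recomputation happens.

First demand of the output computes:
  amber.gen = sortl([-2]) = [-2]
  export.gen = suml([-2]) = -2
  meta.gen = headl([-2]) = -2
  west.gen = neg(-2) = 2
  sync.gen = absv(2) = 2
  utils.gen = sub(2, 2) = 0
  deps.gen = add(0, 1) = 1
  pack.gen = max2(-2, 1) = 1

After the edit, cleaning proceeds:
  no node depends on core.txt at all; the second demand re-runs nothing.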